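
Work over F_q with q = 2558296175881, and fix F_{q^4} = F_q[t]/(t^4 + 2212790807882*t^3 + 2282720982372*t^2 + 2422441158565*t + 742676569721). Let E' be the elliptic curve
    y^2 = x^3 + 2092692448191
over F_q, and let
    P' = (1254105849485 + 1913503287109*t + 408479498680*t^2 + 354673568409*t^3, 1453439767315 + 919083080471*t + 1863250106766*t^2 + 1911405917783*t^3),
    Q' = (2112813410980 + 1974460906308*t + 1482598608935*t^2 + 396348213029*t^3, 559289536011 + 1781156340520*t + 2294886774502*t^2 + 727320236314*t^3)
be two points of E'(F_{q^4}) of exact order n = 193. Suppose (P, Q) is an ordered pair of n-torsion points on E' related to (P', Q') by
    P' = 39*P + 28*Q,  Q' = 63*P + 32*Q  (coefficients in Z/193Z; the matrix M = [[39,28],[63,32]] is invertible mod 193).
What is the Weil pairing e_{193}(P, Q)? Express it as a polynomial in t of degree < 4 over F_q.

1553959680874 + 2408549464035*t + 2200596767984*t^2 + 36848389358*t^3

Under M = [[39,28],[63,32]] in GL_2(Z/193), e_{193}(P',Q') = e_{193}(P,Q)^(39*32-28*63 mod 193).
det(M) mod 193 = 63; its inverse in (Z/193)^* is 144 (check: 63*144 mod 193 = 1).
Double-and-add over 11000001: 8-1 doublings, 3-1 additions; each step l_{T,T}/v_{2T} or l_{T,P'}/v at Q'+S for random S.
So e_{193}(P',Q') = 1975696839042 + 1301152129169*t + 1971815704514*t^2 + 2174281914546*t^3.
(1975696839042 + 1301152129169*t + 1971815704514*t^2 + 2174281914546*t^3)^{144} mod (2558296175881,f) = 1553959680874 + 2408549464035*t + 2200596767984*t^2 + 36848389358*t^3.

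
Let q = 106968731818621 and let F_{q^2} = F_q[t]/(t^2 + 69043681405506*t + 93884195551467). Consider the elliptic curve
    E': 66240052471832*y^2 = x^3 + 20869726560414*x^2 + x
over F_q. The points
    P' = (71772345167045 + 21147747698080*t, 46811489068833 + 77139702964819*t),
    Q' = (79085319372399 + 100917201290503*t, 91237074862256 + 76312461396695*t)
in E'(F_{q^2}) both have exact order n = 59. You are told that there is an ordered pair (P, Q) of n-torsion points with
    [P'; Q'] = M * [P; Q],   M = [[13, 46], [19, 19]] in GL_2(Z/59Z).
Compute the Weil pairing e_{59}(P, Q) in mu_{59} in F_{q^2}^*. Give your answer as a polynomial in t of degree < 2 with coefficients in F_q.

Under M = [[13,46],[19,19]] in GL_2(Z/59), e_{59}(P',Q') = e_{59}(P,Q)^(13*19-46*19 mod 59).
Inverting 22 mod 59: 51. Thus e_{59}(P,Q) = e(P',Q')^{51}.
(x,y)|->(50928929204518x+57232550810497,50928929204518y) sends E' to y^2=x^3+54513462670885*x+98974918025936.
Run Miller on y^2=x^3+54513462670885*x+98974918025936 over F_{106968731818621}: ladder 111011 (6 bits); e = f_P(D_Q)/f_Q(D_P).
Miller gives e_{59}(P',Q') = 83714193481591 + 93844641428157*t in F_{106968731818621^2}.
Finally e_{59}(P,Q) = 51640992345089 + 19403601769119*t.

51640992345089 + 19403601769119*t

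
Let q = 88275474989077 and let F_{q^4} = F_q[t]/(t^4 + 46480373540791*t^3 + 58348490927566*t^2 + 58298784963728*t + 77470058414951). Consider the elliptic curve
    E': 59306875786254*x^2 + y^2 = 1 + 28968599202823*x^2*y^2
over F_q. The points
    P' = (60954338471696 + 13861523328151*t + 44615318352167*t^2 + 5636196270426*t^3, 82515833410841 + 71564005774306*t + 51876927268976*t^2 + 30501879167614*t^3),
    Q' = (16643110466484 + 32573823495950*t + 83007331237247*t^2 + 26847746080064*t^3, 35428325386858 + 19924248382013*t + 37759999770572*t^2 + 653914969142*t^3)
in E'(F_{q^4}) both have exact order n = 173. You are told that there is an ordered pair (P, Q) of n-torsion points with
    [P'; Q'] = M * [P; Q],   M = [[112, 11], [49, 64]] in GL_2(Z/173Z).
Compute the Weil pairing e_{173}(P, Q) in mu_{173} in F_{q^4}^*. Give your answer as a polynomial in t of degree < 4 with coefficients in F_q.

e_{173}(aP+bQ,cP+dQ) = e_{173}(P,Q)^(ad-bc); with (a,b,c,d)=(112,11,49,64) this gives the det-173 law.
So e_{173}(P,Q) = e_{173}(P',Q')^{151}, since 55*151 = 1 mod 173.
Map (x,y)_Ed via u=(1+y)/(1-y), v=(1+y)/((1-y)x) to Montgomery A=0,B=9334316351296; then to (a',b')=(27111195136101,0).
Build f_{173,P'} and f_{173,Q'} via the 8-bit ladder of 173=10101101_2; evaluate at shifted divisors; quotient in F_{88275474989077^4}.
f_P(D_Q)/f_Q(D_P) = 26230128623569 + 86144159191266*t + 87092216900472*t^2 + 57627629381836*t^3.
Thus e_{173}(P,Q) = 49120168299688 + 17561331901329*t + 28637417482854*t^2 + 57959543464657*t^3.

49120168299688 + 17561331901329*t + 28637417482854*t^2 + 57959543464657*t^3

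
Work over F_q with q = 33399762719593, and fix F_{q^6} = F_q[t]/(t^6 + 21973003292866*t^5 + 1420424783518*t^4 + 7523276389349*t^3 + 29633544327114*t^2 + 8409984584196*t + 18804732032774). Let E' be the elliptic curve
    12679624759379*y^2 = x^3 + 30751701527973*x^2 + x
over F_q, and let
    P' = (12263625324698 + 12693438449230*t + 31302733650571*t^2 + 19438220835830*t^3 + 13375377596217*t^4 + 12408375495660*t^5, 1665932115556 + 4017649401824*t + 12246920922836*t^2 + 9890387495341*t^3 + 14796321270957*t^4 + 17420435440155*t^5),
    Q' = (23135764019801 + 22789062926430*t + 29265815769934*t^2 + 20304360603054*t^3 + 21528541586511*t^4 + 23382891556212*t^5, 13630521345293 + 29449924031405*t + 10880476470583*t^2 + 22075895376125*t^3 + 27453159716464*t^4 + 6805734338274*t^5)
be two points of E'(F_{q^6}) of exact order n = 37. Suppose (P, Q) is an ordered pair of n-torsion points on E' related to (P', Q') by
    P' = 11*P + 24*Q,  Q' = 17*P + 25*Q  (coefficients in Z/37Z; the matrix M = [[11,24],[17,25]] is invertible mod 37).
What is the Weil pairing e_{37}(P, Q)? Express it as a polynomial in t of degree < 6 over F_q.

e_{37} is bilinear + alternating on E[37], so e_{37}(11*P + 24*Q, 17*P + 25*Q) = e_{37}(P,Q)^(11*25-24*17).
det M = 11*25 - 24*17 = -133 = 15 (mod 37); 15^{-1} = 5 (mod 37).
Set x_W=5113353604357*u+12840948383321, y_W=5113353604357*v; then E': y_W^2=x_W^3+19597913886798*x_W+16085497670646.
n = 37 = (100101)_2 (6 bits, wt 3); accumulate f_{37,P'}(Q'+S)/f_{37,P'}(S) along the 5-step ladder.
Miller gives e_{37}(P',Q') = 8079319010093 + 22305535640435*t + 11101568210085*t^2 + 19757619204471*t^3 + 30862370266963*t^4 + 5830768709945*t^5 in F_{33399762719593^6}.
Finally e_{37}(P,Q) = 21876973383203 + 24516401096491*t + 28511117523767*t^2 + 32768040959963*t^3 + 25998092412298*t^4 + 32712632305636*t^5.

21876973383203 + 24516401096491*t + 28511117523767*t^2 + 32768040959963*t^3 + 25998092412298*t^4 + 32712632305636*t^5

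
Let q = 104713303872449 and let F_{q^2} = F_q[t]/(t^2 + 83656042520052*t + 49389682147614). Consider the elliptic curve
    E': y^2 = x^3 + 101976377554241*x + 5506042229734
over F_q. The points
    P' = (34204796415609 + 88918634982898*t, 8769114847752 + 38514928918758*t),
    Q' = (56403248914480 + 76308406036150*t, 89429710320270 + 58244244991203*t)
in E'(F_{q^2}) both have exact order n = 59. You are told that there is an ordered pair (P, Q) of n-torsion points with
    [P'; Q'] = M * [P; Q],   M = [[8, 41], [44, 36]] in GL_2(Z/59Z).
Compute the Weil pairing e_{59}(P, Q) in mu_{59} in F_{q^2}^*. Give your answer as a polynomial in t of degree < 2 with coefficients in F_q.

17146613487976 + 49165131744379*t

Since e_{59}(P,P)=e_{59}(Q,Q)=1 and e_{59}(Q,P)=e_{59}(P,Q)^{-1}, expanding e_{59}(8*P + 41*Q,44*P + 36*Q) leaves e(P,Q)^det(M).
So e_{59}(P,Q) = e_{59}(P',Q')^{23}, since 18*23 = 1 mod 59.
6-bit Miller (111011) on E'/F_{104713303872449} with a'=101976377554241, b'=5506042229734: accumulate tangent/chord ratios at Q'+S and P'+S'.
Miller gives e_{59}(P',Q') = 63992218633780 + 25361348177442*t in F_{104713303872449^2}.
Hence e(P,Q) = 17146613487976 + 49165131744379*t in F_{104713303872449^2}^*.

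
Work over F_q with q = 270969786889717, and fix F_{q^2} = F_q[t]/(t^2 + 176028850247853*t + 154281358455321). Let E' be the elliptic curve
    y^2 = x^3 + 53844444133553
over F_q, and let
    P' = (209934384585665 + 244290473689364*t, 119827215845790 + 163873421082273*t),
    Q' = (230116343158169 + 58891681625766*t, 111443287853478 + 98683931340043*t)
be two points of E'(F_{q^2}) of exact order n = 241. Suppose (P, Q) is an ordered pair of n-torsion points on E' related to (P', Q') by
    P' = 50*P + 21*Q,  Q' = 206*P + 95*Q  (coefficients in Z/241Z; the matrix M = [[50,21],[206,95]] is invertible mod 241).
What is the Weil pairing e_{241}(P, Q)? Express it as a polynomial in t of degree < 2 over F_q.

245442003111000 + 172322678223160*t

Under M = [[50,21],[206,95]] in GL_2(Z/241), e_{241}(P',Q') = e_{241}(P,Q)^(50*95-21*206 mod 241).
Hence e(P,Q) = e(P',Q')^{54} where 54 = 183^{-1} mod 241.
n = 241 = (11110001)_2 (8 bits, wt 5); accumulate f_{241,P'}(Q'+S)/f_{241,P'}(S) along the 7-step ladder.
e_{241}(P',Q') = 59021424546028 + 148912629004683*t.
(59021424546028 + 148912629004683*t)^{54} mod (270969786889717,f) = 245442003111000 + 172322678223160*t.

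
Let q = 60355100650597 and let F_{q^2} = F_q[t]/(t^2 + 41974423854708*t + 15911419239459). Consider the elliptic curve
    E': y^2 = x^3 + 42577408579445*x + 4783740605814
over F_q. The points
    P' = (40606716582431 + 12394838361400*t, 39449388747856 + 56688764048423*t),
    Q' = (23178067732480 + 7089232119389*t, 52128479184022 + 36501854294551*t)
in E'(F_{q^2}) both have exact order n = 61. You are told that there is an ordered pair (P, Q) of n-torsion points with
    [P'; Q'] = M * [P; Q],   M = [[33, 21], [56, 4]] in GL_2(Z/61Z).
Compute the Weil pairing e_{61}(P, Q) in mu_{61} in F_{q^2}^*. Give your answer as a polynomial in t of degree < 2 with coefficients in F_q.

e_{61}(aP+bQ,cP+dQ) = e_{61}(P,Q)^(ad-bc); with (a,b,c,d)=(33,21,56,4) this gives the det-61 law.
So e_{61}(P,Q) = e_{61}(P',Q')^{26}, since 54*26 = 1 mod 61.
Build f_{61,P'} and f_{61,Q'} via the 6-bit ladder of 61=111101_2; evaluate at shifted divisors; quotient in F_{60355100650597^2}.
The quotient is 46765729341666 + 28584353228741*t.
e_{61}(P,Q) = (46765729341666 + 28584353228741*t)^{26} = 2701721998370 + 36683079340095*t.

2701721998370 + 36683079340095*t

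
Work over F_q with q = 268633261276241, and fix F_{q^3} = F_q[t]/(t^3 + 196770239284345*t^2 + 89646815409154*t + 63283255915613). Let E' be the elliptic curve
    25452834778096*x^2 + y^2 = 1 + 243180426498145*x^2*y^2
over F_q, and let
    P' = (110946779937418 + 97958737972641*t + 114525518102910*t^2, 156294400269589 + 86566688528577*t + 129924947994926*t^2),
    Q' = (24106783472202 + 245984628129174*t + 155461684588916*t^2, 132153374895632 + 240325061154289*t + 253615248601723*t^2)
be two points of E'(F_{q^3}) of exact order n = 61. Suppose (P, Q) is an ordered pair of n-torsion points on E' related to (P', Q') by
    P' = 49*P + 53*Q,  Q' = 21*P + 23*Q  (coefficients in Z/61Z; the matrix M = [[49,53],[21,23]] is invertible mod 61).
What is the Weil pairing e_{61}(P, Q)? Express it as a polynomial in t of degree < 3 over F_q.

The 61-Weil pairing on E[61] over F_{268633261276241} is alternating-bilinear: e_{61}(P',Q') = e_{61}(P,Q)^det(M).
Inverting 14 mod 61: 48. Thus e_{61}(P,Q) = e(P',Q')^{48}.
Map (x,y)_Ed via u=(1+y)/(1-y), v=(1+y)/((1-y)x) to Montgomery A=0,B=241985295185422; then to (a',b')=(160417883783998,0).
n = 61 = (111101)_2 (6 bits, wt 5); accumulate f_{61,P'}(Q'+S)/f_{61,P'}(S) along the 5-step ladder.
So e_{61}(P',Q') = 197182706402080 + 179593475761158*t + 135582892811954*t^2.
e_{61}(P,Q) = (197182706402080 + 179593475761158*t + 135582892811954*t^2)^{48} = 190527136960329 + 80222683645090*t + 124865271809110*t^2.

190527136960329 + 80222683645090*t + 124865271809110*t^2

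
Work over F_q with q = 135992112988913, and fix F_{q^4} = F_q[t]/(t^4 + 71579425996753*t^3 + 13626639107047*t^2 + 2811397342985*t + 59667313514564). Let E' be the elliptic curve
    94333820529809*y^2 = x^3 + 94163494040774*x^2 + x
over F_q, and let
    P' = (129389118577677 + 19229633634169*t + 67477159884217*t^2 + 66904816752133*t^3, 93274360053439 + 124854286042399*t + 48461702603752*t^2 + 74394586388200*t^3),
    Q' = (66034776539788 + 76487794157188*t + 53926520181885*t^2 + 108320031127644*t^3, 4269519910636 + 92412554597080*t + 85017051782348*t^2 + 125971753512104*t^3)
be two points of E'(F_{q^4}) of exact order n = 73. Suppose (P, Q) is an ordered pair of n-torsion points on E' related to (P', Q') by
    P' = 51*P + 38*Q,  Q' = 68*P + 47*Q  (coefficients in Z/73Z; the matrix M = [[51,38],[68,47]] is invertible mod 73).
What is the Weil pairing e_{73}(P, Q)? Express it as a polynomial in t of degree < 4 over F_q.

Alternating bilinearity on E[73] (values in mu_{73} in F_{135992112988913^4}) gives e(P',Q') = e(P,Q)^det(M).
So e_{73}(P,Q) = e_{73}(P',Q')^{16}, since 32*16 = 1 mod 73.
Set x_W=18110048418465*u+52008151454910, y_W=18110048418465*v; then E': y_W^2=x_W^3+800019521005*x_W.
Run Miller on y^2=x^3+800019521005*x over F_{135992112988913}: ladder 1001001 (7 bits); e = f_P(D_Q)/f_Q(D_P).
f_P(D_Q)/f_Q(D_P) = 38595962954937 + 73297448562516*t + 57745735327240*t^2 + 134242814880665*t^3.
Finally e_{73}(P,Q) = 55971867333409 + 19272285501732*t + 13392772920532*t^2 + 17486462558606*t^3.

55971867333409 + 19272285501732*t + 13392772920532*t^2 + 17486462558606*t^3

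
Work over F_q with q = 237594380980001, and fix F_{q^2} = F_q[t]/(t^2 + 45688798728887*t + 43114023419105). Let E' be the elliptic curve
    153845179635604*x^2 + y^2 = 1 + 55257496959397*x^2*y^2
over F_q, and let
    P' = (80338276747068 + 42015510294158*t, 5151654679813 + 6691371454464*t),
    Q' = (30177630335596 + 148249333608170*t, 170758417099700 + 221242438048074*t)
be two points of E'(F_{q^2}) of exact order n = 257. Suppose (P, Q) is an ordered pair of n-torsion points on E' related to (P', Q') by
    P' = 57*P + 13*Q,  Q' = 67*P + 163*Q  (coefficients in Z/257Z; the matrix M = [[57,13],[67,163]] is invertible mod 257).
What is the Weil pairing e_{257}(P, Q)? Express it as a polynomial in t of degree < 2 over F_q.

Alternating bilinearity on E[257] (values in mu_{257} in F_{237594380980001^2}) gives e(P',Q') = e(P,Q)^det(M).
det M = 57*163 - 13*67 = 8420 = 196 (mod 257); 196^{-1} = 198 (mod 257).
Map (x,y)_Ed via u=(1+y)/(1-y), v=(1+y)/((1-y)x) to Montgomery A=146905090706846,B=116227085351482; then to (a',b')=(223258588404724,118882653912966).
Run Miller on y^2=x^3+223258588404724*x+118882653912966 over F_{237594380980001}: ladder 100000001 (9 bits); e = f_P(D_Q)/f_Q(D_P).
Miller gives e_{257}(P',Q') = 114292236260942 + 20574493614154*t in F_{237594380980001^2}.
Thus e_{257}(P,Q) = 75386436101503 + 229745434710572*t.

75386436101503 + 229745434710572*t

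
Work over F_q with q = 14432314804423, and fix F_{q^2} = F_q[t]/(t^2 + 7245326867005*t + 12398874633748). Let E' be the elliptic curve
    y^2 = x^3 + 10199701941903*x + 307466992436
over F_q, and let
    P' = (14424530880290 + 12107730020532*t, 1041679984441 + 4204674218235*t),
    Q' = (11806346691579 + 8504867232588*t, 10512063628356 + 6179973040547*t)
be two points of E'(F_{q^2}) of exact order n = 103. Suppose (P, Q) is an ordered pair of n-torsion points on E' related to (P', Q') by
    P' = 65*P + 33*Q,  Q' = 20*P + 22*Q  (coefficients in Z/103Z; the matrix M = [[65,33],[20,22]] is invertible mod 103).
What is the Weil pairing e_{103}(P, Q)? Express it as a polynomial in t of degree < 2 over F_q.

4012239894883 + 147110826700*t

Under M = [[65,33],[20,22]] in GL_2(Z/103), e_{103}(P',Q') = e_{103}(P,Q)^(65*22-33*20 mod 103).
So e_{103}(P,Q) = e_{103}(P',Q')^{82}, since 49*82 = 1 mod 103.
7-bit Miller (1100111) on E'/F_{14432314804423} with a'=10199701941903, b'=307466992436: accumulate tangent/chord ratios at Q'+S and P'+S'.
So e_{103}(P',Q') = 9180610644599 + 11353264378286*t.
e_{103}(P,Q) = (9180610644599 + 11353264378286*t)^{82} = 4012239894883 + 147110826700*t.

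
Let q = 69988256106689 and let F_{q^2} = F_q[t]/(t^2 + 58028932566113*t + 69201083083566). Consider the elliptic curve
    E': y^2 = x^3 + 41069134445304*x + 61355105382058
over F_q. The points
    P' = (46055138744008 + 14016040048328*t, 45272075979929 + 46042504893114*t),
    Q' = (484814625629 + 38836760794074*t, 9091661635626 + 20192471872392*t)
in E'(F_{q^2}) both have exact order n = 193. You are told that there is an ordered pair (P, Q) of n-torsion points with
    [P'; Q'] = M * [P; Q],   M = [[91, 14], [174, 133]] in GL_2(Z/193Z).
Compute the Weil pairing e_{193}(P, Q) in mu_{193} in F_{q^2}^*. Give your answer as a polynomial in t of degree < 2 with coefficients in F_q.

22486557854159 + 16514641023018*t

e_{193}(aP+bQ,cP+dQ) = e_{193}(P,Q)^(ad-bc); with (a,b,c,d)=(91,14,174,133) this gives the det-193 law.
Hence e(P,Q) = e(P',Q')^{159} where 159 = 17^{-1} mod 193.
Double-and-add over 11000001: 8-1 doublings, 3-1 additions; each step l_{T,T}/v_{2T} or l_{T,P'}/v at Q'+S for random S.
The quotient is 10384044315143 + 21666086471975*t.
e_{193}(P,Q) = (10384044315143 + 21666086471975*t)^{159} = 22486557854159 + 16514641023018*t.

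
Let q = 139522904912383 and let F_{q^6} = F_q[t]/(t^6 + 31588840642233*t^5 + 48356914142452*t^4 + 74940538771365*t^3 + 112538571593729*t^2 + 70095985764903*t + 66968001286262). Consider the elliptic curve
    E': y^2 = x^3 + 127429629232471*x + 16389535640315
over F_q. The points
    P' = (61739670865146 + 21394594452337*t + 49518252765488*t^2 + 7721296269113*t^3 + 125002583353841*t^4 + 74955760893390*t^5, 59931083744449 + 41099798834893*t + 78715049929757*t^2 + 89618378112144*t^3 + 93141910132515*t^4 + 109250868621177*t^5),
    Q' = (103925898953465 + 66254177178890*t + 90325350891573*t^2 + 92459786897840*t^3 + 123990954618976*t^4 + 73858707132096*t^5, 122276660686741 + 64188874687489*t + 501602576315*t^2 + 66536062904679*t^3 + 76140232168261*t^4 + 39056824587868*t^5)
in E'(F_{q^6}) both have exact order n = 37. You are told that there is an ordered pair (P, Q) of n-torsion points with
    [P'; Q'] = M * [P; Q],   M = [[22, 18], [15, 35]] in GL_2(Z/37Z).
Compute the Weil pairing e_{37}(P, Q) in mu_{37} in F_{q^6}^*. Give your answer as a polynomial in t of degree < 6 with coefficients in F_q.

e_{37}(aP+bQ,cP+dQ) = e_{37}(P,Q)^(ad-bc); with (a,b,c,d)=(22,18,15,35) this gives the det-37 law.
det(M) mod 37 = 19; its inverse in (Z/37)^* is 2 (check: 19*2 mod 37 = 1).
Miller loop for e_{37} over F_{139522904912383^6}: bits of 37 = 100101; 5 double steps + 2 add steps, l/v at each.
The quotient is 70197626345662 + 2015097976653*t + 69113368244444*t^2 + 100811610086344*t^3 + 109075274806664*t^4 + 135701990208038*t^5.
(70197626345662 + 2015097976653*t + 69113368244444*t^2 + 100811610086344*t^3 + 109075274806664*t^4 + 135701990208038*t^5)^{2} mod (139522904912383,f) = 60597498259269 + 138639174018522*t + 127195415927239*t^2 + 10996774382032*t^3 + 14828046560948*t^4 + 77590897942580*t^5.

60597498259269 + 138639174018522*t + 127195415927239*t^2 + 10996774382032*t^3 + 14828046560948*t^4 + 77590897942580*t^5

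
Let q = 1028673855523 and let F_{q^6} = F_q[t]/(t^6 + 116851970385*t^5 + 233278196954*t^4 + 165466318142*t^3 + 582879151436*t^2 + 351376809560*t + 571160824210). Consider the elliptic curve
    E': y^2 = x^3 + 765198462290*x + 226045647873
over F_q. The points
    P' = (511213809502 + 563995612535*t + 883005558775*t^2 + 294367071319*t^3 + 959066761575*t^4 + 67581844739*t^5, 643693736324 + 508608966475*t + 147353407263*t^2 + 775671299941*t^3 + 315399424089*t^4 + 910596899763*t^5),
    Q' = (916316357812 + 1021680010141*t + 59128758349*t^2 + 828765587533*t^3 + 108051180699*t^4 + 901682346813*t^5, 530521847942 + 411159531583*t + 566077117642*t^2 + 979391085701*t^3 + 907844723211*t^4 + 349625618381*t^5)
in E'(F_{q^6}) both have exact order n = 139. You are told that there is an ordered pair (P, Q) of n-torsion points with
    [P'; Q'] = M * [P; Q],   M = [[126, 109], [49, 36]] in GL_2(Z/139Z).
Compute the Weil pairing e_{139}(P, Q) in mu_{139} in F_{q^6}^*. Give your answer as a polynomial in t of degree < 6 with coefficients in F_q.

The 139-Weil pairing on E[139] over F_{1028673855523} is alternating-bilinear: e_{139}(P',Q') = e_{139}(P,Q)^det(M).
det(M) mod 139 = 29; its inverse in (Z/139)^* is 24 (check: 29*24 mod 139 = 1).
Run Miller on y^2=x^3+765198462290*x+226045647873 over F_{1028673855523}: ladder 10001011 (8 bits); e = f_P(D_Q)/f_Q(D_P).
Result: e(P',Q') = 191703029794 + 533575256361*t + 312799160946*t^2 + 27658615531*t^3 + 97433649986*t^4 + 316716317976*t^5.
Thus e_{139}(P,Q) = 263419245938 + 561304161510*t + 571619002178*t^2 + 998293705885*t^3 + 707295727030*t^4 + 1016961505001*t^5.

263419245938 + 561304161510*t + 571619002178*t^2 + 998293705885*t^3 + 707295727030*t^4 + 1016961505001*t^5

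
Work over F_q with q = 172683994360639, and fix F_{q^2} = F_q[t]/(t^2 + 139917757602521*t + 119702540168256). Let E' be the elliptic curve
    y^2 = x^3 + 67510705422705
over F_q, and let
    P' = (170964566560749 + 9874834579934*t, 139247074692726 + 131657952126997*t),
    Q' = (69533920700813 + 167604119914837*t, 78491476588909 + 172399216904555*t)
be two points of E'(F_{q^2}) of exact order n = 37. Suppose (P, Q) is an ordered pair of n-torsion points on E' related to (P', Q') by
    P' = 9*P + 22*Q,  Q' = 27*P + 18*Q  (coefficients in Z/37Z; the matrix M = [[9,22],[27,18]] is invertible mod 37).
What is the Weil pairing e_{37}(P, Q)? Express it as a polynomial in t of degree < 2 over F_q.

134187252735351 + 139450061971898*t

e_{37}(aP+bQ,cP+dQ) = e_{37}(P,Q)^(ad-bc); with (a,b,c,d)=(9,22,27,18) this gives the det-37 law.
det M = 9*18 - 22*27 = -432 = 12 (mod 37); 12^{-1} = 34 (mod 37).
Double-and-add over 100101: 6-1 doublings, 3-1 additions; each step l_{T,T}/v_{2T} or l_{T,P'}/v at Q'+S for random S.
So e_{37}(P',Q') = 35077635958367 + 170043182355664*t.
Finally e_{37}(P,Q) = 134187252735351 + 139450061971898*t.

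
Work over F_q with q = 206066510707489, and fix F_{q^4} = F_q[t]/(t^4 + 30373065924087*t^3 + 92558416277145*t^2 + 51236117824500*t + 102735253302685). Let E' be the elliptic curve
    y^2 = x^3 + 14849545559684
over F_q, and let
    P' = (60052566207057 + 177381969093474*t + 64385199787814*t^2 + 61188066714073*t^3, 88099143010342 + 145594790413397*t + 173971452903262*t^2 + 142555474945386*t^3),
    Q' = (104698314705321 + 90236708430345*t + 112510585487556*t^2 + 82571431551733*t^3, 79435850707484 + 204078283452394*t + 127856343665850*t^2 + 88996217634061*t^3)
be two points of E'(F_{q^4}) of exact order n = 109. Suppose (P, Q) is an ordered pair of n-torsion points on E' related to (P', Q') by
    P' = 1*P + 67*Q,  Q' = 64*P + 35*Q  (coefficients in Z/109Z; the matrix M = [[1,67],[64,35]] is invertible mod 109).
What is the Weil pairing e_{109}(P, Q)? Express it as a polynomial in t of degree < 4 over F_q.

e_{109}(aP+bQ,cP+dQ) = e_{109}(P,Q)^(ad-bc); with (a,b,c,d)=(1,67,64,35) this gives the det-109 law.
det M = 1*35 - 67*64 = -4253 = 107 (mod 109); 107^{-1} = 54 (mod 109).
Run Miller on y^2=x^3+14849545559684 over F_{206066510707489}: ladder 1101101 (7 bits); e = f_P(D_Q)/f_Q(D_P).
f_P(D_Q)/f_Q(D_P) = 197945329988721 + 40766377387034*t + 40532776115149*t^2 + 77738934247741*t^3.
Hence e(P,Q) = 2465132821602 + 123932905518252*t + 85547998158333*t^2 + 28061109446798*t^3 in F_{206066510707489^4}^*.

2465132821602 + 123932905518252*t + 85547998158333*t^2 + 28061109446798*t^3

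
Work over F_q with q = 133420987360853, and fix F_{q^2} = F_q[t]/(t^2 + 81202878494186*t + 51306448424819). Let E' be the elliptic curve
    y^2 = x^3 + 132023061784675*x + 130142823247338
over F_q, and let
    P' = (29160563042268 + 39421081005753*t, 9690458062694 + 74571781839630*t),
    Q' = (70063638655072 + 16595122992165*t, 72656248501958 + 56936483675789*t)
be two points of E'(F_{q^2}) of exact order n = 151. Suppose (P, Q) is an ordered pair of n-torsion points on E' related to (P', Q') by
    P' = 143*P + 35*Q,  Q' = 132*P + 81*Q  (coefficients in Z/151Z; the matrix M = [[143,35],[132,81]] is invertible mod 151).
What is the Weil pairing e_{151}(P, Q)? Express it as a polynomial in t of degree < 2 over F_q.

63432020452506 + 95803585344348*t

e_{151} is bilinear + alternating on E[151], so e_{151}(143*P + 35*Q, 132*P + 81*Q) = e_{151}(P,Q)^(143*81-35*132).
So e_{151}(P,Q) = e_{151}(P',Q')^{80}, since 17*80 = 1 mod 151.
8-bit Miller (10010111) on E'/F_{133420987360853} with a'=132023061784675, b'=130142823247338: accumulate tangent/chord ratios at Q'+S and P'+S'.
f_P(D_Q)/f_Q(D_P) = 48905145677148 + 22040410785430*t.
Thus e_{151}(P,Q) = 63432020452506 + 95803585344348*t.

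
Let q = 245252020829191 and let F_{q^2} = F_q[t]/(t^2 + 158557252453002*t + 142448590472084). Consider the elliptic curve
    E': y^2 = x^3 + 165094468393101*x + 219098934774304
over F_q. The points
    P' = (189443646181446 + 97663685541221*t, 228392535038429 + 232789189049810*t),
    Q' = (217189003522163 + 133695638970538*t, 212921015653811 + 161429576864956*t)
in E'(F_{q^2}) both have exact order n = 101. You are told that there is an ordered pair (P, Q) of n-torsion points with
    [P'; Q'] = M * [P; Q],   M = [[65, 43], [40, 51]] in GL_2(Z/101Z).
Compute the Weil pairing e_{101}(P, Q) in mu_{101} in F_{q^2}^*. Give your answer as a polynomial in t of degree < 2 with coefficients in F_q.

e_{101} is bilinear + alternating on E[101], so e_{101}(65*P + 43*Q, 40*P + 51*Q) = e_{101}(P,Q)^(65*51-43*40).
So e_{101}(P,Q) = e_{101}(P',Q')^{24}, since 80*24 = 1 mod 101.
n = 101 = (1100101)_2 (7 bits, wt 4); accumulate f_{101,P'}(Q'+S)/f_{101,P'}(S) along the 6-step ladder.
f_P(D_Q)/f_Q(D_P) = 21133860683391 + 88197535429423*t.
Hence e(P,Q) = 23769834419845 + 69465665288119*t in F_{245252020829191^2}^*.

23769834419845 + 69465665288119*t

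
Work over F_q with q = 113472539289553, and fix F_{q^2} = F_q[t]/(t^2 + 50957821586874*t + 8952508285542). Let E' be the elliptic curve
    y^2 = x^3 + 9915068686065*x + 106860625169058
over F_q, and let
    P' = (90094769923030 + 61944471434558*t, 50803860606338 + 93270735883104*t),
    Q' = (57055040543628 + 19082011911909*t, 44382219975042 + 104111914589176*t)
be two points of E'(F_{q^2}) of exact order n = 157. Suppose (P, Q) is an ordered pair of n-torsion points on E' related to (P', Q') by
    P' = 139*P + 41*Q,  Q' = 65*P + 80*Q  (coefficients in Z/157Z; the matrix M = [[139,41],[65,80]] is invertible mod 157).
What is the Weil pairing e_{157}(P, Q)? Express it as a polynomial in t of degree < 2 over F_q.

74903705789501 + 39432813658546*t

e_{157}(aP+bQ,cP+dQ) = e_{157}(P,Q)^(ad-bc); with (a,b,c,d)=(139,41,65,80) this gives the det-157 law.
So e_{157}(P,Q) = e_{157}(P',Q')^{116}, since 134*116 = 1 mod 157.
Run Miller on y^2=x^3+9915068686065*x+106860625169058 over F_{113472539289553}: ladder 10011101 (8 bits); e = f_P(D_Q)/f_Q(D_P).
Result: e(P',Q') = 109511091376196 + 10654037966333*t.
Hence e(P,Q) = 74903705789501 + 39432813658546*t in F_{113472539289553^2}^*.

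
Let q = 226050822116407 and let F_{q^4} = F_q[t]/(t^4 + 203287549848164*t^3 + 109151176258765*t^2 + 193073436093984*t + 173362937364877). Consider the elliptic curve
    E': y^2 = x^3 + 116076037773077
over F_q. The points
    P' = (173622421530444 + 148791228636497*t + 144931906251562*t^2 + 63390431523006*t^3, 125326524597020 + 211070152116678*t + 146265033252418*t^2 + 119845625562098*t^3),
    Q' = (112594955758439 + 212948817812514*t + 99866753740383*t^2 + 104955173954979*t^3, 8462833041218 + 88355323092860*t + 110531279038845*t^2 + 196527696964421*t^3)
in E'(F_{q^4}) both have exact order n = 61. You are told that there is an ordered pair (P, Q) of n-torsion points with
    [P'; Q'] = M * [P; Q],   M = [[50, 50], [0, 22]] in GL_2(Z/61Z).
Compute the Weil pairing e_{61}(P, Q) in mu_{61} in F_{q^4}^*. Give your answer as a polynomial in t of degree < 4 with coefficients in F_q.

182178258609981 + 221631459269325*t + 38400904029601*t^2 + 94870898910774*t^3

The 61-Weil pairing on E[61] over F_{226050822116407} is alternating-bilinear: e_{61}(P',Q') = e_{61}(P,Q)^det(M).
det(M) mod 61 = 2; its inverse in (Z/61)^* is 31 (check: 2*31 mod 61 = 1).
Miller loop for e_{61} over F_{226050822116407^4}: bits of 61 = 111101; 5 double steps + 4 add steps, l/v at each.
The quotient is 108130194293640 + 118967894148715*t + 217396881915286*t^2 + 146831904702209*t^3.
Hence e(P,Q) = 182178258609981 + 221631459269325*t + 38400904029601*t^2 + 94870898910774*t^3 in F_{226050822116407^4}^*.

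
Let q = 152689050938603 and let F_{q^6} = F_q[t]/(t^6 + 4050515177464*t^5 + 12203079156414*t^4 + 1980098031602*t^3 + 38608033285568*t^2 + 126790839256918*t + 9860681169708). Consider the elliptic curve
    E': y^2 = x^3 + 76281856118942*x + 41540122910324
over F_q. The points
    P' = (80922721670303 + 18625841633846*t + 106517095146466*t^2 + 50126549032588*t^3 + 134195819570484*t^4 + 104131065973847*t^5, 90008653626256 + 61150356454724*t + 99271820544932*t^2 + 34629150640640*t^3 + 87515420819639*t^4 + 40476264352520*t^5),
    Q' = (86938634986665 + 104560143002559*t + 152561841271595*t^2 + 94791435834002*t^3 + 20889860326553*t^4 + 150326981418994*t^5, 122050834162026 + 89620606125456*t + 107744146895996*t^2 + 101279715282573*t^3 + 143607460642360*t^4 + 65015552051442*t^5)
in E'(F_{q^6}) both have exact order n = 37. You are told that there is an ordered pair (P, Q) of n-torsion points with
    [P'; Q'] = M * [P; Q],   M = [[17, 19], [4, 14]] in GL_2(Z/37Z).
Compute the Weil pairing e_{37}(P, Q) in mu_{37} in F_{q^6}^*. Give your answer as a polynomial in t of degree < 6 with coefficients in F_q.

93862640878900 + 141045310114382*t + 21778166470480*t^2 + 130807432074535*t^3 + 148213431406111*t^4 + 134716051887391*t^5

e_{37} is bilinear + alternating on E[37], so e_{37}(17*P + 19*Q, 4*P + 14*Q) = e_{37}(P,Q)^(17*14-19*4).
det M = 17*14 - 19*4 = 162 = 14 (mod 37); 14^{-1} = 8 (mod 37).
Miller loop for e_{37} over F_{152689050938603^6}: bits of 37 = 100101; 5 double steps + 2 add steps, l/v at each.
Result: e(P',Q') = 76022825330325 + 77025902465905*t + 14595675671297*t^2 + 135148980321594*t^3 + 142332423823754*t^4 + 142111782092721*t^5.
e_{37}(P,Q) = (76022825330325 + 77025902465905*t + 14595675671297*t^2 + 135148980321594*t^3 + 142332423823754*t^4 + 142111782092721*t^5)^{8} = 93862640878900 + 141045310114382*t + 21778166470480*t^2 + 130807432074535*t^3 + 148213431406111*t^4 + 134716051887391*t^5.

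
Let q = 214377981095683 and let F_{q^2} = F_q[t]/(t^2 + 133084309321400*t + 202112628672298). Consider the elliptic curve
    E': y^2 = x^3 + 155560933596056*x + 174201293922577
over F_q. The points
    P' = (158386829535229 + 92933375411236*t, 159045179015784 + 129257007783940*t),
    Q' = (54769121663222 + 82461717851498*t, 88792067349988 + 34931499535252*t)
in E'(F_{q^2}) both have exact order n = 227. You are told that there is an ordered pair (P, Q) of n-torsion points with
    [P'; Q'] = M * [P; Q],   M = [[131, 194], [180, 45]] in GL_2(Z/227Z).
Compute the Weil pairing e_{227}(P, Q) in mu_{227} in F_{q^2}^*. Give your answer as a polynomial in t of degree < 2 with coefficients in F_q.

e_{227}(aP+bQ,cP+dQ) = e_{227}(P,Q)^(ad-bc); with (a,b,c,d)=(131,194,180,45) this gives the det-227 law.
So e_{227}(P,Q) = e_{227}(P',Q')^{22}, since 31*22 = 1 mod 227.
Build f_{227,P'} and f_{227,Q'} via the 8-bit ladder of 227=11100011_2; evaluate at shifted divisors; quotient in F_{214377981095683^2}.
e_{227}(P',Q') = 86019046730111 + 212079076505510*t.
Raise to 22: e(P,Q) = 187530576387327 + 99268604866572*t in mu_{227}.

187530576387327 + 99268604866572*t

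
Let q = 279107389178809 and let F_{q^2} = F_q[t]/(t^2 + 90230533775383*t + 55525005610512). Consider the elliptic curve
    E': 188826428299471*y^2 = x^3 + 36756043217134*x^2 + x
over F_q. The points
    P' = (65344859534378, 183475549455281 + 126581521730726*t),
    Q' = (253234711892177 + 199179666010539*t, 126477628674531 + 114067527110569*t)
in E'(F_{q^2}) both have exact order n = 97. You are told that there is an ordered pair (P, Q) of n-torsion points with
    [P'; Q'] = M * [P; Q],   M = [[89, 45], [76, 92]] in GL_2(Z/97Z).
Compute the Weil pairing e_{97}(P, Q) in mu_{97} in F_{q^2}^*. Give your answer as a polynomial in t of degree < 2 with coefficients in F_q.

50609171323618 + 98376830199476*t

e_{97} is bilinear + alternating on E[97], so e_{97}(89*P + 45*Q, 76*P + 92*Q) = e_{97}(P,Q)^(89*92-45*76).
det M = 89*92 - 45*76 = 4768 = 15 (mod 97); 15^{-1} = 13 (mod 97).
Montgomery->Weierstrass: x_W = 104332155950592*x+206799060459048, y_W=104332155950592*y on F_{279107389178809}; lands on y^2=x^3+94868436165220*x+186194711447870.
Double-and-add over 1100001: 7-1 doublings, 3-1 additions; each step l_{T,T}/v_{2T} or l_{T,P'}/v at Q'+S for random S.
Miller gives e_{97}(P',Q') = 191868574446647 + 44797181214456*t in F_{279107389178809^2}.
(191868574446647 + 44797181214456*t)^{13} mod (279107389178809,f) = 50609171323618 + 98376830199476*t.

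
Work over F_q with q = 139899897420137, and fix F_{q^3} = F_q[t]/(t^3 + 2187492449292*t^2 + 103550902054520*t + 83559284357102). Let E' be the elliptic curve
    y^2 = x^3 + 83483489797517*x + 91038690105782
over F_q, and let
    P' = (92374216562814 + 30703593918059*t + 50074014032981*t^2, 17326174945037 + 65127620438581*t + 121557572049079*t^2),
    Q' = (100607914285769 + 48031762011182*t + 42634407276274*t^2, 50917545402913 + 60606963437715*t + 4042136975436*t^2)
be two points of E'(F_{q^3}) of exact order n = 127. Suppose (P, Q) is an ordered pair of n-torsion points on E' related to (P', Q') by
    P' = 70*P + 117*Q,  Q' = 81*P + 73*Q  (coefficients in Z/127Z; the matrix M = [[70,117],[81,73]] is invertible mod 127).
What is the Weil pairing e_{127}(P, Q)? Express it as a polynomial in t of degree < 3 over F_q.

Under M = [[70,117],[81,73]] in GL_2(Z/127), e_{127}(P',Q') = e_{127}(P,Q)^(70*73-117*81 mod 127).
det M = 70*73 - 117*81 = -4367 = 78 (mod 127); 78^{-1} = 57 (mod 127).
Double-and-add over 1111111: 7-1 doublings, 7-1 additions; each step l_{T,T}/v_{2T} or l_{T,P'}/v at Q'+S for random S.
Miller gives e_{127}(P',Q') = 85461741595652 + 103524969346063*t + 54090218292440*t^2 in F_{139899897420137^3}.
(85461741595652 + 103524969346063*t + 54090218292440*t^2)^{57} mod (139899897420137,f) = 78123113203363 + 123970900699135*t + 65627223399593*t^2.

78123113203363 + 123970900699135*t + 65627223399593*t^2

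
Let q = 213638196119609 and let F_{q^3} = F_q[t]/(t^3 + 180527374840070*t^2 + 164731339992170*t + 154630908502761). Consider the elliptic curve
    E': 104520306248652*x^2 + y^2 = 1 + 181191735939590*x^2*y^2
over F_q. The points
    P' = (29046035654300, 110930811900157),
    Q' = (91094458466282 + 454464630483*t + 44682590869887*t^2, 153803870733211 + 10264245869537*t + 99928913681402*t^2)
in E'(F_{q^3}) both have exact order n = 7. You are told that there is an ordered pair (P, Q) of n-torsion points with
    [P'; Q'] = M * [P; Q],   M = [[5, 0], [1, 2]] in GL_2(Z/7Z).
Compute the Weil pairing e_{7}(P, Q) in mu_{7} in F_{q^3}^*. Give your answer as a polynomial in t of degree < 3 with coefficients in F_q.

Alternating bilinearity on E[7] (values in mu_{7} in F_{213638196119609^3}) gives e(P',Q') = e(P,Q)^det(M).
det(M) mod 7 = 3; its inverse in (Z/7)^* is 5 (check: 3*5 mod 7 = 1).
Map (x,y)_Ed via u=(1+y)/(1-y), v=(1+y)/((1-y)x) to Montgomery A=142838330272162,B=100896549363154; then to (a',b')=(46576493593057,125473002667710).
Run Miller on y^2=x^3+46576493593057*x+125473002667710 over F_{213638196119609}: ladder 111 (3 bits); e = f_P(D_Q)/f_Q(D_P).
The quotient is 67845374232746 + 115315512290656*t + 204428353454948*t^2.
(67845374232746 + 115315512290656*t + 204428353454948*t^2)^{5} mod (213638196119609,f) = 20048674934834 + 29751007799642*t + 142162649765988*t^2.

20048674934834 + 29751007799642*t + 142162649765988*t^2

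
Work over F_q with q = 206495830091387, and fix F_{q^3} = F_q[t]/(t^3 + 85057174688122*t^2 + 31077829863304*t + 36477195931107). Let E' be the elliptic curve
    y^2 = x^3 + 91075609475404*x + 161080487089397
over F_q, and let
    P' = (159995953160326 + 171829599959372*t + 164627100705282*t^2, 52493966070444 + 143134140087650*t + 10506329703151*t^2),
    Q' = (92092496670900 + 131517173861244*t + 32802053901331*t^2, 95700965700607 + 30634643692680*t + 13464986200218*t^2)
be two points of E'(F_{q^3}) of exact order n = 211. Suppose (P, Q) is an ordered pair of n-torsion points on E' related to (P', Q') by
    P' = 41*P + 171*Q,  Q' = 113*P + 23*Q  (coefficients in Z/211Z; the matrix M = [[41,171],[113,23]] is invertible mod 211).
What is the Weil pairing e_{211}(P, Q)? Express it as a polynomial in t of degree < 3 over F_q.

Alternating bilinearity on E[211] (values in mu_{211} in F_{206495830091387^3}) gives e(P',Q') = e(P,Q)^det(M).
41*23 - 171*113 = -18380; reduced mod 211: det = 188, inverse 55.
8-bit Miller (11010011) on E'/F_{206495830091387} with a'=91075609475404, b'=161080487089397: accumulate tangent/chord ratios at Q'+S and P'+S'.
e_{211}(P',Q') = 40672182484910 + 125915589538611*t + 36361658146192*t^2.
Hence e(P,Q) = 14765913665760 + 96614976715015*t + 80981387206178*t^2 in F_{206495830091387^3}^*.

14765913665760 + 96614976715015*t + 80981387206178*t^2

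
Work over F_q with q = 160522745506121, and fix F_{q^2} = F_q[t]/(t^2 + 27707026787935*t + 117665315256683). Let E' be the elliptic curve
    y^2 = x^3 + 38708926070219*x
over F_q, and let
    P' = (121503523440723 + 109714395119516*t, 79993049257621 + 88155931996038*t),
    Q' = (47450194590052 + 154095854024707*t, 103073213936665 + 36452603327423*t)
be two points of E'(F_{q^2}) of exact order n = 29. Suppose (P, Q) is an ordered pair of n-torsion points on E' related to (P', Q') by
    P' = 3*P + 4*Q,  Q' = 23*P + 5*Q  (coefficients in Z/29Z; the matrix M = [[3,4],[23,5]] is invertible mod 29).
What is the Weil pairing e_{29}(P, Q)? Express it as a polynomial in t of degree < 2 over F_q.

The 29-Weil pairing on E[29] over F_{160522745506121} is alternating-bilinear: e_{29}(P',Q') = e_{29}(P,Q)^det(M).
det M = 3*5 - 4*23 = -77 = 10 (mod 29); 10^{-1} = 3 (mod 29).
Run Miller on y^2=x^3+38708926070219*x over F_{160522745506121}: ladder 11101 (5 bits); e = f_P(D_Q)/f_Q(D_P).
The quotient is 50104397425129 + 51449615697219*t.
e_{29}(P,Q) = (50104397425129 + 51449615697219*t)^{3} = 137975386431267 + 118169167518274*t.

137975386431267 + 118169167518274*t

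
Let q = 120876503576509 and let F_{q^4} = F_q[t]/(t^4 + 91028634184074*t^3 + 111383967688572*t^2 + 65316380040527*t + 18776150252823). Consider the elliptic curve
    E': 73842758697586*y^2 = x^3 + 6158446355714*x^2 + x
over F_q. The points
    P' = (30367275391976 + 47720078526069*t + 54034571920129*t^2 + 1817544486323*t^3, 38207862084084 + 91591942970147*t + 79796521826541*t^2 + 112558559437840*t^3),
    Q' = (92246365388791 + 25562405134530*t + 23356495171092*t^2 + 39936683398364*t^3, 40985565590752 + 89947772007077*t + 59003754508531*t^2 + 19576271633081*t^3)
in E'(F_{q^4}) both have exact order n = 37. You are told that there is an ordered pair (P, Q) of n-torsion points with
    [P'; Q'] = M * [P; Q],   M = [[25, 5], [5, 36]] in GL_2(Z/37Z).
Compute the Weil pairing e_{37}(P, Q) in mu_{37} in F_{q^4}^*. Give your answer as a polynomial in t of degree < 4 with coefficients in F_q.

95468652872424 + 55722145583073*t + 72514712308842*t^2 + 106343334669038*t^3

Under M = [[25,5],[5,36]] in GL_2(Z/37), e_{37}(P',Q') = e_{37}(P,Q)^(25*36-5*5 mod 37).
det M = 25*36 - 5*5 = 875 = 24 (mod 37); 24^{-1} = 17 (mod 37).
Montgomery->Weierstrass: x_W = 48091613388487*x+99640182817315, y_W=48091613388487*y on F_{120876503576509}; lands on y^2=x^3+5806310244584*x+3919829481878.
n = 37 = (100101)_2 (6 bits, wt 3); accumulate f_{37,P'}(Q'+S)/f_{37,P'}(S) along the 5-step ladder.
The quotient is 47443988237322 + 75602193542609*t + 120048457849393*t^2 + 104446582819310*t^3.
Thus e_{37}(P,Q) = 95468652872424 + 55722145583073*t + 72514712308842*t^2 + 106343334669038*t^3.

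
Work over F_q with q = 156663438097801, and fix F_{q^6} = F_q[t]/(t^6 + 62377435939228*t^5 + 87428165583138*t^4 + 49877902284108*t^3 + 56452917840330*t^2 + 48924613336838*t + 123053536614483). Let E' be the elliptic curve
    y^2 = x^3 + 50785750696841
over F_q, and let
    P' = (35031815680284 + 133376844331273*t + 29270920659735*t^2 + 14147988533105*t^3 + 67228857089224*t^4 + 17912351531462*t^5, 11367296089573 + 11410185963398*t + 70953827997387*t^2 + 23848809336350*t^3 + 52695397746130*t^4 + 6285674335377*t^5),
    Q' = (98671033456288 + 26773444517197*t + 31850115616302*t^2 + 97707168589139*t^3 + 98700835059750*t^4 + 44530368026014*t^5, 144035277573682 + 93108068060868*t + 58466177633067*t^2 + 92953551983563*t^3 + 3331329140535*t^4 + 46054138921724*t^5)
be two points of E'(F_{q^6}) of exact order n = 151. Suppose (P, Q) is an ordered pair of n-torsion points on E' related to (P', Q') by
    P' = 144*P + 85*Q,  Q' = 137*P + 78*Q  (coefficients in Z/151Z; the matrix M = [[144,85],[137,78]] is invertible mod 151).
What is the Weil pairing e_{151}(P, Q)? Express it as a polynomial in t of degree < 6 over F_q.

e_{151}(aP+bQ,cP+dQ) = e_{151}(P,Q)^(ad-bc); with (a,b,c,d)=(144,85,137,78) this gives the det-151 law.
det M = 144*78 - 85*137 = -413 = 40 (mod 151); 40^{-1} = 34 (mod 151).
Build f_{151,P'} and f_{151,Q'} via the 8-bit ladder of 151=10010111_2; evaluate at shifted divisors; quotient in F_{156663438097801^6}.
Result: e(P',Q') = 128527835086377 + 63111423702725*t + 135625441740597*t^2 + 26797222800730*t^3 + 102035854485269*t^4 + 89700699388679*t^5.
Thus e_{151}(P,Q) = 70425097147694 + 80065893155293*t + 76471877360754*t^2 + 27106423929574*t^3 + 95834130130337*t^4 + 109961874398526*t^5.

70425097147694 + 80065893155293*t + 76471877360754*t^2 + 27106423929574*t^3 + 95834130130337*t^4 + 109961874398526*t^5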